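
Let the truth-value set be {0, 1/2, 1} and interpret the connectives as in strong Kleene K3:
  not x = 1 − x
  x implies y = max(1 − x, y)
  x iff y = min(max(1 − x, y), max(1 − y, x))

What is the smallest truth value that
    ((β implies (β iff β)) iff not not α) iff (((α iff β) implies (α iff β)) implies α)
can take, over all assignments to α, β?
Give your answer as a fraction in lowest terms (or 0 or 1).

1/2

Take α = 0, β = 1/2:
β iff β = 1/2 iff 1/2 = 1/2
β implies (β iff β) = 1/2 implies 1/2 = 1/2
not α = not 0 = 1
not not α = not 1 = 0
(β implies (β iff β)) iff not not α = 1/2 iff 0 = 1/2
α iff β = 0 iff 1/2 = 1/2
α iff β = 0 iff 1/2 = 1/2
(α iff β) implies (α iff β) = 1/2 implies 1/2 = 1/2
((α iff β) implies (α iff β)) implies α = 1/2 implies 0 = 1/2
((β implies (β iff β)) iff not not α) iff (((α iff β) implies (α iff β)) implies α) = 1/2 iff 1/2 = 1/2
No assignment yields a value below 1/2, so this is the minimum.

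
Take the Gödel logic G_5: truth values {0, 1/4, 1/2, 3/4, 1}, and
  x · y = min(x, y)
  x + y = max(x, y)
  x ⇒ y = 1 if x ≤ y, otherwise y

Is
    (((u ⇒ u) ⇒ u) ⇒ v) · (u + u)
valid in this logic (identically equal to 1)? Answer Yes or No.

Counterexample: take u = 0, v = 0.
u ⇒ u = 0 ⇒ 0 = 1
(u ⇒ u) ⇒ u = 1 ⇒ 0 = 0
((u ⇒ u) ⇒ u) ⇒ v = 0 ⇒ 0 = 1
u + u = 0 + 0 = 0
(((u ⇒ u) ⇒ u) ⇒ v) · (u + u) = 1 · 0 = 0
This gives 0 ≠ 1.

No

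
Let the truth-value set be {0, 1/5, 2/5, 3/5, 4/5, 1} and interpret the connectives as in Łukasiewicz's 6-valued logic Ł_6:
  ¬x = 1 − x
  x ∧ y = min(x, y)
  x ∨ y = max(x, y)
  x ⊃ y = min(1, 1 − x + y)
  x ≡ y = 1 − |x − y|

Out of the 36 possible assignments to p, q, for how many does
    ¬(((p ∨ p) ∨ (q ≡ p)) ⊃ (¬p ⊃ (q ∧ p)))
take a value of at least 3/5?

5

value 1: 1 assignment (counts)
value 4/5: 1 assignment (counts)
value 3/5: 3 assignments (counts)
value 2/5: 2 assignments
value 1/5: 5 assignments
value 0: 24 assignments
So 5 of the 36 assignments meet the threshold.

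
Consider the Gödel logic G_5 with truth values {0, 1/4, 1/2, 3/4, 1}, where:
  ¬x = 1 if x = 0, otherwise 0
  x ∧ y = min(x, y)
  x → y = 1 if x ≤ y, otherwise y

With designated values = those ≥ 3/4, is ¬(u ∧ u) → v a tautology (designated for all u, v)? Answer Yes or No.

Counterexample: take u = 0, v = 0.
u ∧ u = 0 ∧ 0 = 0
¬(u ∧ u) = ¬0 = 1
¬(u ∧ u) → v = 1 → 0 = 0
This gives 0, which is below 3/4.

No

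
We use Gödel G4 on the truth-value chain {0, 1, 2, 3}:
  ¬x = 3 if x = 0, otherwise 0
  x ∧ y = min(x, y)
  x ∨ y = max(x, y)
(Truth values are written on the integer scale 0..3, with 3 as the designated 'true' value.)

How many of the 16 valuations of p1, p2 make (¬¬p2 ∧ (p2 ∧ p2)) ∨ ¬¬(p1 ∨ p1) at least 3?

13

p1 = 0, p2 = 0 ↦ 0  <
p1 = 0, p2 = 1 ↦ 1  <
p1 = 0, p2 = 2 ↦ 2  <
p1 = 0, p2 = 3 ↦ 3  ≥
p1 = 1, p2 = 0 ↦ 3  ≥
p1 = 1, p2 = 1 ↦ 3  ≥
p1 = 1, p2 = 2 ↦ 3  ≥
p1 = 1, p2 = 3 ↦ 3  ≥
p1 = 2, p2 = 0 ↦ 3  ≥
p1 = 2, p2 = 1 ↦ 3  ≥
p1 = 2, p2 = 2 ↦ 3  ≥
p1 = 2, p2 = 3 ↦ 3  ≥
p1 = 3, p2 = 0 ↦ 3  ≥
p1 = 3, p2 = 1 ↦ 3  ≥
p1 = 3, p2 = 2 ↦ 3  ≥
p1 = 3, p2 = 3 ↦ 3  ≥
So 13 of the 16 assignments meet the threshold.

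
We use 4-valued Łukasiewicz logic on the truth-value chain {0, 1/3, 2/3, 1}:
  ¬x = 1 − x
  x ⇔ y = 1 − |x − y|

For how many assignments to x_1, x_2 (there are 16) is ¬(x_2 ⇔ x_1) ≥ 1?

2

x_1 = 0, x_2 = 0 ↦ 0  <
x_1 = 0, x_2 = 1/3 ↦ 1/3  <
x_1 = 0, x_2 = 2/3 ↦ 2/3  <
x_1 = 0, x_2 = 1 ↦ 1  ≥
x_1 = 1/3, x_2 = 0 ↦ 1/3  <
x_1 = 1/3, x_2 = 1/3 ↦ 0  <
x_1 = 1/3, x_2 = 2/3 ↦ 1/3  <
x_1 = 1/3, x_2 = 1 ↦ 2/3  <
x_1 = 2/3, x_2 = 0 ↦ 2/3  <
x_1 = 2/3, x_2 = 1/3 ↦ 1/3  <
x_1 = 2/3, x_2 = 2/3 ↦ 0  <
x_1 = 2/3, x_2 = 1 ↦ 1/3  <
x_1 = 1, x_2 = 0 ↦ 1  ≥
x_1 = 1, x_2 = 1/3 ↦ 2/3  <
x_1 = 1, x_2 = 2/3 ↦ 1/3  <
x_1 = 1, x_2 = 1 ↦ 0  <
So 2 of the 16 assignments meet the threshold.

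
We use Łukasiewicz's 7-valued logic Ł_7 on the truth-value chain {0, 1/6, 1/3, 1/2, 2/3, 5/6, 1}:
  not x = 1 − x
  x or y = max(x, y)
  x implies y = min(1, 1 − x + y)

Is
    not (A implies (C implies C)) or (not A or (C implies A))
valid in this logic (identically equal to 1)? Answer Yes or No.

No

Counterexample: take A = 1/6, C = 1/3.
C implies C = 1/3 implies 1/3 = 1
A implies (C implies C) = 1/6 implies 1 = 1
not (A implies (C implies C)) = not 1 = 0
not A = not 1/6 = 5/6
C implies A = 1/3 implies 1/6 = 5/6
not A or (C implies A) = 5/6 or 5/6 = 5/6
not (A implies (C implies C)) or (not A or (C implies A)) = 0 or 5/6 = 5/6
This gives 5/6 ≠ 1.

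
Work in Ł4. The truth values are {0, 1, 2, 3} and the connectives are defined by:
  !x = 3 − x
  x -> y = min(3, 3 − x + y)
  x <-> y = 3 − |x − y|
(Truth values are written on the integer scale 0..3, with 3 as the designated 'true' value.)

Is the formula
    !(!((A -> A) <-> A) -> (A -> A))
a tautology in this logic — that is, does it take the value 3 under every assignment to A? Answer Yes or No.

Counterexample: take A = 0.
A -> A = 0 -> 0 = 3
(A -> A) <-> A = 3 <-> 0 = 0
!((A -> A) <-> A) = !0 = 3
A -> A = 0 -> 0 = 3
!((A -> A) <-> A) -> (A -> A) = 3 -> 3 = 3
!(!((A -> A) <-> A) -> (A -> A)) = !3 = 0
This gives 0 ≠ 3.

No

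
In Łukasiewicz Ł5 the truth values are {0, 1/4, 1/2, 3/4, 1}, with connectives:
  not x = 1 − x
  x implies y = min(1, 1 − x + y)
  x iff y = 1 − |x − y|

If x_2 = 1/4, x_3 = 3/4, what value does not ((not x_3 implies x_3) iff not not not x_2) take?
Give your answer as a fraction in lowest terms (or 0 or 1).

not x_3 = not 3/4 = 1/4
not x_3 implies x_3 = 1/4 implies 3/4 = 1
not x_2 = not 1/4 = 3/4
not not x_2 = not 3/4 = 1/4
not not not x_2 = not 1/4 = 3/4
(not x_3 implies x_3) iff not not not x_2 = 1 iff 3/4 = 3/4
not ((not x_3 implies x_3) iff not not not x_2) = not 3/4 = 1/4

1/4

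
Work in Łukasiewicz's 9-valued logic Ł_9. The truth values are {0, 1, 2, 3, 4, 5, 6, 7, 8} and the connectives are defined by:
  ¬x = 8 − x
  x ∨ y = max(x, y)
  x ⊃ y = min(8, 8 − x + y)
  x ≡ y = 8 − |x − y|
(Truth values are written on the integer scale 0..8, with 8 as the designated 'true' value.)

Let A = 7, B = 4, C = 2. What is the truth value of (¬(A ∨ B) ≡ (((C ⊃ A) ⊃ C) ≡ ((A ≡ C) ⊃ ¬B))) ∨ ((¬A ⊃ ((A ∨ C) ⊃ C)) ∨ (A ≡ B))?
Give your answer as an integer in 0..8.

A ∨ B = 7 ∨ 4 = 7
¬(A ∨ B) = ¬7 = 1
C ⊃ A = 2 ⊃ 7 = 8
(C ⊃ A) ⊃ C = 8 ⊃ 2 = 2
A ≡ C = 7 ≡ 2 = 3
¬B = ¬4 = 4
(A ≡ C) ⊃ ¬B = 3 ⊃ 4 = 8
((C ⊃ A) ⊃ C) ≡ ((A ≡ C) ⊃ ¬B) = 2 ≡ 8 = 2
¬(A ∨ B) ≡ (((C ⊃ A) ⊃ C) ≡ ((A ≡ C) ⊃ ¬B)) = 1 ≡ 2 = 7
¬A = ¬7 = 1
A ∨ C = 7 ∨ 2 = 7
(A ∨ C) ⊃ C = 7 ⊃ 2 = 3
¬A ⊃ ((A ∨ C) ⊃ C) = 1 ⊃ 3 = 8
A ≡ B = 7 ≡ 4 = 5
(¬A ⊃ ((A ∨ C) ⊃ C)) ∨ (A ≡ B) = 8 ∨ 5 = 8
(¬(A ∨ B) ≡ (((C ⊃ A) ⊃ C) ≡ ((A ≡ C) ⊃ ¬B))) ∨ ((¬A ⊃ ((A ∨ C) ⊃ C)) ∨ (A ≡ B)) = 7 ∨ 8 = 8

8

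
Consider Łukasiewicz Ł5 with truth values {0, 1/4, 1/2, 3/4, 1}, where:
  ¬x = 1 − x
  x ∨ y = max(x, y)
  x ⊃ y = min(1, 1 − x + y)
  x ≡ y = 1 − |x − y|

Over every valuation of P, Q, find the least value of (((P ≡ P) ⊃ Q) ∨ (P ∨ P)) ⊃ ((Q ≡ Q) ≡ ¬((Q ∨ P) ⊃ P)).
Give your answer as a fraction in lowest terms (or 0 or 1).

0

Take P = 1, Q = 0:
P ≡ P = 1 ≡ 1 = 1
(P ≡ P) ⊃ Q = 1 ⊃ 0 = 0
P ∨ P = 1 ∨ 1 = 1
((P ≡ P) ⊃ Q) ∨ (P ∨ P) = 0 ∨ 1 = 1
Q ≡ Q = 0 ≡ 0 = 1
Q ∨ P = 0 ∨ 1 = 1
(Q ∨ P) ⊃ P = 1 ⊃ 1 = 1
¬((Q ∨ P) ⊃ P) = ¬1 = 0
(Q ≡ Q) ≡ ¬((Q ∨ P) ⊃ P) = 1 ≡ 0 = 0
(((P ≡ P) ⊃ Q) ∨ (P ∨ P)) ⊃ ((Q ≡ Q) ≡ ¬((Q ∨ P) ⊃ P)) = 1 ⊃ 0 = 0
No assignment yields a value below 0, so this is the minimum.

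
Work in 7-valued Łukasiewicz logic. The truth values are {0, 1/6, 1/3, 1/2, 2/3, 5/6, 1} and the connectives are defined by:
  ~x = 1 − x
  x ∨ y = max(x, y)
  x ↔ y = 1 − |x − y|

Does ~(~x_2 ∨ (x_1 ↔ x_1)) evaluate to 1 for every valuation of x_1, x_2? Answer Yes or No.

Counterexample: take x_1 = 0, x_2 = 0.
~x_2 = ~0 = 1
x_1 ↔ x_1 = 0 ↔ 0 = 1
~x_2 ∨ (x_1 ↔ x_1) = 1 ∨ 1 = 1
~(~x_2 ∨ (x_1 ↔ x_1)) = ~1 = 0
This gives 0 ≠ 1.

No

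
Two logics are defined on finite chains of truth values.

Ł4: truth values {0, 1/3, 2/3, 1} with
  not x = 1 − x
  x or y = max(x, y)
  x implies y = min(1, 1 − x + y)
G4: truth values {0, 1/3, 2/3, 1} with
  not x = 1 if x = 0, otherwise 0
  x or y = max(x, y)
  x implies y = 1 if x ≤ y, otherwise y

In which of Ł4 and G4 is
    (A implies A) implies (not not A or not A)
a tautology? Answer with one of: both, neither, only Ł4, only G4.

only G4

In Ł4: at A = 1/3 the value is 2/3 — not a tautology.
In G4: every assignment gives 1 — tautology.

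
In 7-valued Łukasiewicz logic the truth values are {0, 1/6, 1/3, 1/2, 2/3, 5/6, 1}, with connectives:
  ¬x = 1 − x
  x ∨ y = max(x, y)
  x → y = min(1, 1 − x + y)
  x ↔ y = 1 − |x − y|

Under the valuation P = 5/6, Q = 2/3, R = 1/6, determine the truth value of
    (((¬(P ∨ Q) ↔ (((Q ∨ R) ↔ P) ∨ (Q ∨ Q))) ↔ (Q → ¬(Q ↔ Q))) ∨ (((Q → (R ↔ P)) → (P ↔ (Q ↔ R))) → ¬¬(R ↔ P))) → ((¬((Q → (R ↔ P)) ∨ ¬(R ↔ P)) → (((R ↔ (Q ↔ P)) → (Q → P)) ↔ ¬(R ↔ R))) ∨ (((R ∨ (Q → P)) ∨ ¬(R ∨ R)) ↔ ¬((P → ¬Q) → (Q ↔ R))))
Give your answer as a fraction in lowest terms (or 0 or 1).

P ∨ Q = 5/6 ∨ 2/3 = 5/6
¬(P ∨ Q) = ¬5/6 = 1/6
Q ∨ R = 2/3 ∨ 1/6 = 2/3
(Q ∨ R) ↔ P = 2/3 ↔ 5/6 = 5/6
Q ∨ Q = 2/3 ∨ 2/3 = 2/3
((Q ∨ R) ↔ P) ∨ (Q ∨ Q) = 5/6 ∨ 2/3 = 5/6
¬(P ∨ Q) ↔ (((Q ∨ R) ↔ P) ∨ (Q ∨ Q)) = 1/6 ↔ 5/6 = 1/3
Q ↔ Q = 2/3 ↔ 2/3 = 1
¬(Q ↔ Q) = ¬1 = 0
Q → ¬(Q ↔ Q) = 2/3 → 0 = 1/3
(¬(P ∨ Q) ↔ (((Q ∨ R) ↔ P) ∨ (Q ∨ Q))) ↔ (Q → ¬(Q ↔ Q)) = 1/3 ↔ 1/3 = 1
R ↔ P = 1/6 ↔ 5/6 = 1/3
Q → (R ↔ P) = 2/3 → 1/3 = 2/3
Q ↔ R = 2/3 ↔ 1/6 = 1/2
P ↔ (Q ↔ R) = 5/6 ↔ 1/2 = 2/3
(Q → (R ↔ P)) → (P ↔ (Q ↔ R)) = 2/3 → 2/3 = 1
R ↔ P = 1/6 ↔ 5/6 = 1/3
¬(R ↔ P) = ¬1/3 = 2/3
¬¬(R ↔ P) = ¬2/3 = 1/3
((Q → (R ↔ P)) → (P ↔ (Q ↔ R))) → ¬¬(R ↔ P) = 1 → 1/3 = 1/3
((¬(P ∨ Q) ↔ (((Q ∨ R) ↔ P) ∨ (Q ∨ Q))) ↔ (Q → ¬(Q ↔ Q))) ∨ (((Q → (R ↔ P)) → (P ↔ (Q ↔ R))) → ¬¬(R ↔ P)) = 1 ∨ 1/3 = 1
R ↔ P = 1/6 ↔ 5/6 = 1/3
Q → (R ↔ P) = 2/3 → 1/3 = 2/3
R ↔ P = 1/6 ↔ 5/6 = 1/3
¬(R ↔ P) = ¬1/3 = 2/3
(Q → (R ↔ P)) ∨ ¬(R ↔ P) = 2/3 ∨ 2/3 = 2/3
¬((Q → (R ↔ P)) ∨ ¬(R ↔ P)) = ¬2/3 = 1/3
Q ↔ P = 2/3 ↔ 5/6 = 5/6
R ↔ (Q ↔ P) = 1/6 ↔ 5/6 = 1/3
Q → P = 2/3 → 5/6 = 1
(R ↔ (Q ↔ P)) → (Q → P) = 1/3 → 1 = 1
R ↔ R = 1/6 ↔ 1/6 = 1
¬(R ↔ R) = ¬1 = 0
((R ↔ (Q ↔ P)) → (Q → P)) ↔ ¬(R ↔ R) = 1 ↔ 0 = 0
¬((Q → (R ↔ P)) ∨ ¬(R ↔ P)) → (((R ↔ (Q ↔ P)) → (Q → P)) ↔ ¬(R ↔ R)) = 1/3 → 0 = 2/3
Q → P = 2/3 → 5/6 = 1
R ∨ (Q → P) = 1/6 ∨ 1 = 1
R ∨ R = 1/6 ∨ 1/6 = 1/6
¬(R ∨ R) = ¬1/6 = 5/6
(R ∨ (Q → P)) ∨ ¬(R ∨ R) = 1 ∨ 5/6 = 1
¬Q = ¬2/3 = 1/3
P → ¬Q = 5/6 → 1/3 = 1/2
Q ↔ R = 2/3 ↔ 1/6 = 1/2
(P → ¬Q) → (Q ↔ R) = 1/2 → 1/2 = 1
¬((P → ¬Q) → (Q ↔ R)) = ¬1 = 0
((R ∨ (Q → P)) ∨ ¬(R ∨ R)) ↔ ¬((P → ¬Q) → (Q ↔ R)) = 1 ↔ 0 = 0
(¬((Q → (R ↔ P)) ∨ ¬(R ↔ P)) → (((R ↔ (Q ↔ P)) → (Q → P)) ↔ ¬(R ↔ R))) ∨ (((R ∨ (Q → P)) ∨ ¬(R ∨ R)) ↔ ¬((P → ¬Q) → (Q ↔ R))) = 2/3 ∨ 0 = 2/3
(((¬(P ∨ Q) ↔ (((Q ∨ R) ↔ P) ∨ (Q ∨ Q))) ↔ (Q → ¬(Q ↔ Q))) ∨ (((Q → (R ↔ P)) → (P ↔ (Q ↔ R))) → ¬¬(R ↔ P))) → ((¬((Q → (R ↔ P)) ∨ ¬(R ↔ P)) → (((R ↔ (Q ↔ P)) → (Q → P)) ↔ ¬(R ↔ R))) ∨ (((R ∨ (Q → P)) ∨ ¬(R ∨ R)) ↔ ¬((P → ¬Q) → (Q ↔ R)))) = 1 → 2/3 = 2/3

2/3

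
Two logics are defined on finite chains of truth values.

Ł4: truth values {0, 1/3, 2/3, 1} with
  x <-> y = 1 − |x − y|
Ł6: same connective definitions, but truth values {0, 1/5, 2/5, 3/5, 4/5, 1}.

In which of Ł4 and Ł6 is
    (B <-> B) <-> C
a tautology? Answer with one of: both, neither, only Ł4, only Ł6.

In Ł4: at B = 0, C = 0 the value is 0 — not a tautology.
In Ł6: at B = 0, C = 0 the value is 0 — not a tautology.

neither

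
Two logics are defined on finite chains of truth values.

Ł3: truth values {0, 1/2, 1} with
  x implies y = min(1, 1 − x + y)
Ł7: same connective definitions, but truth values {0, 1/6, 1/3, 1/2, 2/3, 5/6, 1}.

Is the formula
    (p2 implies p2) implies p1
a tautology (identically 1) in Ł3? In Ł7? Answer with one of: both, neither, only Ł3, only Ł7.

In Ł3: at p1 = 0, p2 = 0 the value is 0 — not a tautology.
In Ł7: at p1 = 0, p2 = 0 the value is 0 — not a tautology.

neither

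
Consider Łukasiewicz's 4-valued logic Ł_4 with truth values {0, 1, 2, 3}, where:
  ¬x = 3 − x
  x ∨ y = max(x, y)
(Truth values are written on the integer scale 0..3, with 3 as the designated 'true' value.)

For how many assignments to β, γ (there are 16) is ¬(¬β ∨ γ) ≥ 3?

β = 0, γ = 0 ↦ 0  <
β = 0, γ = 1 ↦ 0  <
β = 0, γ = 2 ↦ 0  <
β = 0, γ = 3 ↦ 0  <
β = 1, γ = 0 ↦ 1  <
β = 1, γ = 1 ↦ 1  <
β = 1, γ = 2 ↦ 1  <
β = 1, γ = 3 ↦ 0  <
β = 2, γ = 0 ↦ 2  <
β = 2, γ = 1 ↦ 2  <
β = 2, γ = 2 ↦ 1  <
β = 2, γ = 3 ↦ 0  <
β = 3, γ = 0 ↦ 3  ≥
β = 3, γ = 1 ↦ 2  <
β = 3, γ = 2 ↦ 1  <
β = 3, γ = 3 ↦ 0  <
So 1 of the 16 assignments meets the threshold.

1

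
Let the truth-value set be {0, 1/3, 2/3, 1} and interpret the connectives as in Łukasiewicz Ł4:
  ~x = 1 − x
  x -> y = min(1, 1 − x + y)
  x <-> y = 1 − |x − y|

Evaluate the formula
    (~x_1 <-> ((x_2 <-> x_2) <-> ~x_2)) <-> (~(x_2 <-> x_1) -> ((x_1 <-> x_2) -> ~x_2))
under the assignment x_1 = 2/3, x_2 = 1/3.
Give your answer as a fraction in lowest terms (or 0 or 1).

~x_1 = ~2/3 = 1/3
x_2 <-> x_2 = 1/3 <-> 1/3 = 1
~x_2 = ~1/3 = 2/3
(x_2 <-> x_2) <-> ~x_2 = 1 <-> 2/3 = 2/3
~x_1 <-> ((x_2 <-> x_2) <-> ~x_2) = 1/3 <-> 2/3 = 2/3
x_2 <-> x_1 = 1/3 <-> 2/3 = 2/3
~(x_2 <-> x_1) = ~2/3 = 1/3
x_1 <-> x_2 = 2/3 <-> 1/3 = 2/3
~x_2 = ~1/3 = 2/3
(x_1 <-> x_2) -> ~x_2 = 2/3 -> 2/3 = 1
~(x_2 <-> x_1) -> ((x_1 <-> x_2) -> ~x_2) = 1/3 -> 1 = 1
(~x_1 <-> ((x_2 <-> x_2) <-> ~x_2)) <-> (~(x_2 <-> x_1) -> ((x_1 <-> x_2) -> ~x_2)) = 2/3 <-> 1 = 2/3

2/3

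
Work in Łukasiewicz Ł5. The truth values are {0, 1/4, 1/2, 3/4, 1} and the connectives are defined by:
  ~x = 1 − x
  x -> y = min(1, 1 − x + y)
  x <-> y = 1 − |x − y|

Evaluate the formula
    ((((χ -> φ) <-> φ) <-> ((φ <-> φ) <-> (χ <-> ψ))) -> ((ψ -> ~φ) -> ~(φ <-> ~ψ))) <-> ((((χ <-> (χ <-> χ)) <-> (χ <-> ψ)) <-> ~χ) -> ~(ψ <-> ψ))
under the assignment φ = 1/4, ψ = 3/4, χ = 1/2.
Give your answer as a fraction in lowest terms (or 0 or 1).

1

χ -> φ = 1/2 -> 1/4 = 3/4
(χ -> φ) <-> φ = 3/4 <-> 1/4 = 1/2
φ <-> φ = 1/4 <-> 1/4 = 1
χ <-> ψ = 1/2 <-> 3/4 = 3/4
(φ <-> φ) <-> (χ <-> ψ) = 1 <-> 3/4 = 3/4
((χ -> φ) <-> φ) <-> ((φ <-> φ) <-> (χ <-> ψ)) = 1/2 <-> 3/4 = 3/4
~φ = ~1/4 = 3/4
ψ -> ~φ = 3/4 -> 3/4 = 1
~ψ = ~3/4 = 1/4
φ <-> ~ψ = 1/4 <-> 1/4 = 1
~(φ <-> ~ψ) = ~1 = 0
(ψ -> ~φ) -> ~(φ <-> ~ψ) = 1 -> 0 = 0
(((χ -> φ) <-> φ) <-> ((φ <-> φ) <-> (χ <-> ψ))) -> ((ψ -> ~φ) -> ~(φ <-> ~ψ)) = 3/4 -> 0 = 1/4
χ <-> χ = 1/2 <-> 1/2 = 1
χ <-> (χ <-> χ) = 1/2 <-> 1 = 1/2
χ <-> ψ = 1/2 <-> 3/4 = 3/4
(χ <-> (χ <-> χ)) <-> (χ <-> ψ) = 1/2 <-> 3/4 = 3/4
~χ = ~1/2 = 1/2
((χ <-> (χ <-> χ)) <-> (χ <-> ψ)) <-> ~χ = 3/4 <-> 1/2 = 3/4
ψ <-> ψ = 3/4 <-> 3/4 = 1
~(ψ <-> ψ) = ~1 = 0
(((χ <-> (χ <-> χ)) <-> (χ <-> ψ)) <-> ~χ) -> ~(ψ <-> ψ) = 3/4 -> 0 = 1/4
((((χ -> φ) <-> φ) <-> ((φ <-> φ) <-> (χ <-> ψ))) -> ((ψ -> ~φ) -> ~(φ <-> ~ψ))) <-> ((((χ <-> (χ <-> χ)) <-> (χ <-> ψ)) <-> ~χ) -> ~(ψ <-> ψ)) = 1/4 <-> 1/4 = 1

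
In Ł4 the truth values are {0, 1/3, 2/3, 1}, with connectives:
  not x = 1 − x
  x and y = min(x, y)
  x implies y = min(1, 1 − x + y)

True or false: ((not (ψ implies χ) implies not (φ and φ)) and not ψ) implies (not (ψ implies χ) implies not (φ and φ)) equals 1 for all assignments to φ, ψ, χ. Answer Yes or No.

At φ = 1, ψ = 1/3, χ = 1, for instance:
ψ implies χ = 1/3 implies 1 = 1
not (ψ implies χ) = not 1 = 0
φ and φ = 1 and 1 = 1
not (φ and φ) = not 1 = 0
not (ψ implies χ) implies not (φ and φ) = 0 implies 0 = 1
not ψ = not 1/3 = 2/3
(not (ψ implies χ) implies not (φ and φ)) and not ψ = 1 and 2/3 = 2/3
((not (ψ implies χ) implies not (φ and φ)) and not ψ) implies (not (ψ implies χ) implies not (φ and φ)) = 2/3 implies 1 = 1
and checking the remaining 63 assignments likewise gives ≥ 1 in every case.

Yes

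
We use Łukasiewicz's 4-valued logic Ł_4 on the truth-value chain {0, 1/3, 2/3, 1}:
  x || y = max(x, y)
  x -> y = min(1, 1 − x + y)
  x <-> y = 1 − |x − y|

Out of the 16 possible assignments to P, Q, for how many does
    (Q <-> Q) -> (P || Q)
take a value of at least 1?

7

P = 0, Q = 0 ↦ 0  <
P = 0, Q = 1/3 ↦ 1/3  <
P = 0, Q = 2/3 ↦ 2/3  <
P = 0, Q = 1 ↦ 1  ≥
P = 1/3, Q = 0 ↦ 1/3  <
P = 1/3, Q = 1/3 ↦ 1/3  <
P = 1/3, Q = 2/3 ↦ 2/3  <
P = 1/3, Q = 1 ↦ 1  ≥
P = 2/3, Q = 0 ↦ 2/3  <
P = 2/3, Q = 1/3 ↦ 2/3  <
P = 2/3, Q = 2/3 ↦ 2/3  <
P = 2/3, Q = 1 ↦ 1  ≥
P = 1, Q = 0 ↦ 1  ≥
P = 1, Q = 1/3 ↦ 1  ≥
P = 1, Q = 2/3 ↦ 1  ≥
P = 1, Q = 1 ↦ 1  ≥
So 7 of the 16 assignments meet the threshold.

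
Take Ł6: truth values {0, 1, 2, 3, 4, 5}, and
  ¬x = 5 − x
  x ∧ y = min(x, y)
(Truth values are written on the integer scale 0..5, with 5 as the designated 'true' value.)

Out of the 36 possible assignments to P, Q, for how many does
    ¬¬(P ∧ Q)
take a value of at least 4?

value 5: 1 assignment (counts)
value 4: 3 assignments (counts)
value 3: 5 assignments
value 2: 7 assignments
value 1: 9 assignments
value 0: 11 assignments
So 4 of the 36 assignments meet the threshold.

4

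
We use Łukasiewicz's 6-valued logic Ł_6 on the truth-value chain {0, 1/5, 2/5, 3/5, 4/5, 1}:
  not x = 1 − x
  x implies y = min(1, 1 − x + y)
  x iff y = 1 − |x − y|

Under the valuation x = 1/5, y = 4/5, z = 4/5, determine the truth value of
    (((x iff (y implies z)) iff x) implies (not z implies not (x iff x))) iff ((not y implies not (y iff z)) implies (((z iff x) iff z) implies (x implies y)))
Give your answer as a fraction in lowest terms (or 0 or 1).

4/5

y implies z = 4/5 implies 4/5 = 1
x iff (y implies z) = 1/5 iff 1 = 1/5
(x iff (y implies z)) iff x = 1/5 iff 1/5 = 1
not z = not 4/5 = 1/5
x iff x = 1/5 iff 1/5 = 1
not (x iff x) = not 1 = 0
not z implies not (x iff x) = 1/5 implies 0 = 4/5
((x iff (y implies z)) iff x) implies (not z implies not (x iff x)) = 1 implies 4/5 = 4/5
not y = not 4/5 = 1/5
y iff z = 4/5 iff 4/5 = 1
not (y iff z) = not 1 = 0
not y implies not (y iff z) = 1/5 implies 0 = 4/5
z iff x = 4/5 iff 1/5 = 2/5
(z iff x) iff z = 2/5 iff 4/5 = 3/5
x implies y = 1/5 implies 4/5 = 1
((z iff x) iff z) implies (x implies y) = 3/5 implies 1 = 1
(not y implies not (y iff z)) implies (((z iff x) iff z) implies (x implies y)) = 4/5 implies 1 = 1
(((x iff (y implies z)) iff x) implies (not z implies not (x iff x))) iff ((not y implies not (y iff z)) implies (((z iff x) iff z) implies (x implies y))) = 4/5 iff 1 = 4/5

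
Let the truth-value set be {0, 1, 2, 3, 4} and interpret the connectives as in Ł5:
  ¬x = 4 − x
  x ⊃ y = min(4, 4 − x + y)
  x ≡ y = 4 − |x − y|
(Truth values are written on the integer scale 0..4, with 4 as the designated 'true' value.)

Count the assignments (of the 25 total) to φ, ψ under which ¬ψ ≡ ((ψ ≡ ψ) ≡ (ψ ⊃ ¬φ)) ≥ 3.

value 4: 9 assignments (counts)
value 3: 7 assignments (counts)
value 2: 5 assignments
value 1: 3 assignments
value 0: 1 assignment
So 16 of the 25 assignments meet the threshold.

16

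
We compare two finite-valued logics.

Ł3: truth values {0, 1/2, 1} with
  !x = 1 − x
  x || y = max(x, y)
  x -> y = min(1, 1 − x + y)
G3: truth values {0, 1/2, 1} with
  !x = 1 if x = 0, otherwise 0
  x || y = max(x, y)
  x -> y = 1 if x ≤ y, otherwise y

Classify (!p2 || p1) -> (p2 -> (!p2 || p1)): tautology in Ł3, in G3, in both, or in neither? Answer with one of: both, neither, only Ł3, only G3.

both

In Ł3: every assignment gives 1 — tautology.
In G3: every assignment gives 1 — tautology.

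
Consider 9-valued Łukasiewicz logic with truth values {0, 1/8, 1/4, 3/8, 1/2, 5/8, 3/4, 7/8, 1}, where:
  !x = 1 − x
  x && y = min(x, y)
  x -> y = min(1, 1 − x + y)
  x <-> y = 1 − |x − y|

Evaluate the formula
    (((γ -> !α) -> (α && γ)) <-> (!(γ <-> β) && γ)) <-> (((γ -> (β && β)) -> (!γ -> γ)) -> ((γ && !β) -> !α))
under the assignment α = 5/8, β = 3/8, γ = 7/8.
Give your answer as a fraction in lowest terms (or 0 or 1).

!α = !5/8 = 3/8
γ -> !α = 7/8 -> 3/8 = 1/2
α && γ = 5/8 && 7/8 = 5/8
(γ -> !α) -> (α && γ) = 1/2 -> 5/8 = 1
γ <-> β = 7/8 <-> 3/8 = 1/2
!(γ <-> β) = !1/2 = 1/2
!(γ <-> β) && γ = 1/2 && 7/8 = 1/2
((γ -> !α) -> (α && γ)) <-> (!(γ <-> β) && γ) = 1 <-> 1/2 = 1/2
β && β = 3/8 && 3/8 = 3/8
γ -> (β && β) = 7/8 -> 3/8 = 1/2
!γ = !7/8 = 1/8
!γ -> γ = 1/8 -> 7/8 = 1
(γ -> (β && β)) -> (!γ -> γ) = 1/2 -> 1 = 1
!β = !3/8 = 5/8
γ && !β = 7/8 && 5/8 = 5/8
!α = !5/8 = 3/8
(γ && !β) -> !α = 5/8 -> 3/8 = 3/4
((γ -> (β && β)) -> (!γ -> γ)) -> ((γ && !β) -> !α) = 1 -> 3/4 = 3/4
(((γ -> !α) -> (α && γ)) <-> (!(γ <-> β) && γ)) <-> (((γ -> (β && β)) -> (!γ -> γ)) -> ((γ && !β) -> !α)) = 1/2 <-> 3/4 = 3/4

3/4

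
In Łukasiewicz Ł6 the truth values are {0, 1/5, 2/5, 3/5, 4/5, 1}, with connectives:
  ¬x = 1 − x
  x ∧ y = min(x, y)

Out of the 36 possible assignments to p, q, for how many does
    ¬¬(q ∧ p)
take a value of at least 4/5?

value 1: 1 assignment (counts)
value 4/5: 3 assignments (counts)
value 3/5: 5 assignments
value 2/5: 7 assignments
value 1/5: 9 assignments
value 0: 11 assignments
So 4 of the 36 assignments meet the threshold.

4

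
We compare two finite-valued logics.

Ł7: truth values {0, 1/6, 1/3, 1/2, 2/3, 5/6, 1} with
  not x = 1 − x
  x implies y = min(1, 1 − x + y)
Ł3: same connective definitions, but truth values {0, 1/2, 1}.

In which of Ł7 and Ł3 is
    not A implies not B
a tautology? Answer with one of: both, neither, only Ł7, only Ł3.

neither

In Ł7: at A = 0, B = 1/6 the value is 5/6 — not a tautology.
In Ł3: at A = 0, B = 1/2 the value is 1/2 — not a tautology.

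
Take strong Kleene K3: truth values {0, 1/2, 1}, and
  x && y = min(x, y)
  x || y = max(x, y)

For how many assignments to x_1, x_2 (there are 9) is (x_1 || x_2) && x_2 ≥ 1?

3

x_1 = 0, x_2 = 0 ↦ 0  <
x_1 = 0, x_2 = 1/2 ↦ 1/2  <
x_1 = 0, x_2 = 1 ↦ 1  ≥
x_1 = 1/2, x_2 = 0 ↦ 0  <
x_1 = 1/2, x_2 = 1/2 ↦ 1/2  <
x_1 = 1/2, x_2 = 1 ↦ 1  ≥
x_1 = 1, x_2 = 0 ↦ 0  <
x_1 = 1, x_2 = 1/2 ↦ 1/2  <
x_1 = 1, x_2 = 1 ↦ 1  ≥
So 3 of the 9 assignments meet the threshold.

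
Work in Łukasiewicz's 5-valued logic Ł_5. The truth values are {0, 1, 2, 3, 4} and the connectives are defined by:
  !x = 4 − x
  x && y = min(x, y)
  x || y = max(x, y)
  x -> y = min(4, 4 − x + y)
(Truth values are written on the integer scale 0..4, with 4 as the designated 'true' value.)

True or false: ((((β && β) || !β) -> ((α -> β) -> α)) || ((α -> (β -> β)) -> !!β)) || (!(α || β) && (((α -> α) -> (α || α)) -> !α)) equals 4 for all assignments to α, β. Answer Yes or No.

Counterexample: take α = 0, β = 1.
β && β = 1 && 1 = 1
!β = !1 = 3
(β && β) || !β = 1 || 3 = 3
α -> β = 0 -> 1 = 4
(α -> β) -> α = 4 -> 0 = 0
((β && β) || !β) -> ((α -> β) -> α) = 3 -> 0 = 1
β -> β = 1 -> 1 = 4
α -> (β -> β) = 0 -> 4 = 4
!β = !1 = 3
!!β = !3 = 1
(α -> (β -> β)) -> !!β = 4 -> 1 = 1
(((β && β) || !β) -> ((α -> β) -> α)) || ((α -> (β -> β)) -> !!β) = 1 || 1 = 1
α || β = 0 || 1 = 1
!(α || β) = !1 = 3
α -> α = 0 -> 0 = 4
α || α = 0 || 0 = 0
(α -> α) -> (α || α) = 4 -> 0 = 0
!α = !0 = 4
((α -> α) -> (α || α)) -> !α = 0 -> 4 = 4
!(α || β) && (((α -> α) -> (α || α)) -> !α) = 3 && 4 = 3
((((β && β) || !β) -> ((α -> β) -> α)) || ((α -> (β -> β)) -> !!β)) || (!(α || β) && (((α -> α) -> (α || α)) -> !α)) = 1 || 3 = 3
This gives 3 ≠ 4.

No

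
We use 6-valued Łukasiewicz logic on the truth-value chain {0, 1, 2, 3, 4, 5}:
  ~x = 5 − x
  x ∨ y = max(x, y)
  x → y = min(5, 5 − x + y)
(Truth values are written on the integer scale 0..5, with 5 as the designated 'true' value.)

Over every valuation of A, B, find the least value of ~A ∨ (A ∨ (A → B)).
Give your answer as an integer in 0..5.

Take A = 2, B = 0:
~A = ~2 = 3
A → B = 2 → 0 = 3
A ∨ (A → B) = 2 ∨ 3 = 3
~A ∨ (A ∨ (A → B)) = 3 ∨ 3 = 3
No assignment yields a value below 3, so this is the minimum.

3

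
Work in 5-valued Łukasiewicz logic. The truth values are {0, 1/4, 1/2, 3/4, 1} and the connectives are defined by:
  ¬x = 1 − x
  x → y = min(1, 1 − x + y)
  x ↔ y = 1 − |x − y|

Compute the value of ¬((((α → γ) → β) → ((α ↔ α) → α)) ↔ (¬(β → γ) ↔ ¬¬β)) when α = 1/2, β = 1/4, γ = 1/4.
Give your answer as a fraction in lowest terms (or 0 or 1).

1/4

α → γ = 1/2 → 1/4 = 3/4
(α → γ) → β = 3/4 → 1/4 = 1/2
α ↔ α = 1/2 ↔ 1/2 = 1
(α ↔ α) → α = 1 → 1/2 = 1/2
((α → γ) → β) → ((α ↔ α) → α) = 1/2 → 1/2 = 1
β → γ = 1/4 → 1/4 = 1
¬(β → γ) = ¬1 = 0
¬β = ¬1/4 = 3/4
¬¬β = ¬3/4 = 1/4
¬(β → γ) ↔ ¬¬β = 0 ↔ 1/4 = 3/4
(((α → γ) → β) → ((α ↔ α) → α)) ↔ (¬(β → γ) ↔ ¬¬β) = 1 ↔ 3/4 = 3/4
¬((((α → γ) → β) → ((α ↔ α) → α)) ↔ (¬(β → γ) ↔ ¬¬β)) = ¬3/4 = 1/4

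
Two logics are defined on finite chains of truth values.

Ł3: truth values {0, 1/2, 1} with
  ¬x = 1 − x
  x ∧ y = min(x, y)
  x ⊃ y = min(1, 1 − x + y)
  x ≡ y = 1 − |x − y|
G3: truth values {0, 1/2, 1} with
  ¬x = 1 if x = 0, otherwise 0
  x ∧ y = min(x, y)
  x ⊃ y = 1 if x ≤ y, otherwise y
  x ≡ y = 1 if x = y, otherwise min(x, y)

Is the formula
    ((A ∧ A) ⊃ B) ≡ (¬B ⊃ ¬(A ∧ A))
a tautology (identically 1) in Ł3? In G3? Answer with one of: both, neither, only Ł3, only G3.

only Ł3

In Ł3: every assignment gives 1 — tautology.
In G3: at A = 1, B = 1/2 the value is 1/2 — not a tautology.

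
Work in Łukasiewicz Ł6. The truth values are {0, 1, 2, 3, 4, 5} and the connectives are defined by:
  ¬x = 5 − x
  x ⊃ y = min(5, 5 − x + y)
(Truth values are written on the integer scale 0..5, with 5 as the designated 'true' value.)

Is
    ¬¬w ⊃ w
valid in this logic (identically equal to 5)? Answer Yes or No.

w = 0 ↦ 5
w = 1 ↦ 5
w = 2 ↦ 5
w = 3 ↦ 5
w = 4 ↦ 5
w = 5 ↦ 5
Every assignment gives a value ≥ 5.

Yes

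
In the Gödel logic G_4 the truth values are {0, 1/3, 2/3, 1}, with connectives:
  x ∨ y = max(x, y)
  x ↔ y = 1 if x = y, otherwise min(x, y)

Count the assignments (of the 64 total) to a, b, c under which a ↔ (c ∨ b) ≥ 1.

16

value 1: 16 assignments (counts)
value 2/3: 12 assignments
value 1/3: 18 assignments
value 0: 18 assignments
So 16 of the 64 assignments meet the threshold.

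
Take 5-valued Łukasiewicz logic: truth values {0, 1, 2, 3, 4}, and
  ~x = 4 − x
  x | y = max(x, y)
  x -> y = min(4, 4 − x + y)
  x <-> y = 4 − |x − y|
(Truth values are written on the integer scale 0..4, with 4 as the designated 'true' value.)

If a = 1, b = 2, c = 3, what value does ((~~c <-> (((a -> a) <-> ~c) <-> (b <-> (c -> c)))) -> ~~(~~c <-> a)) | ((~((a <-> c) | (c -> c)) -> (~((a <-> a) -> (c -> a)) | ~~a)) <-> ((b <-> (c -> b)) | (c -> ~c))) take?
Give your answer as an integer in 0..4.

3

~c = ~3 = 1
~~c = ~1 = 3
a -> a = 1 -> 1 = 4
~c = ~3 = 1
(a -> a) <-> ~c = 4 <-> 1 = 1
c -> c = 3 -> 3 = 4
b <-> (c -> c) = 2 <-> 4 = 2
((a -> a) <-> ~c) <-> (b <-> (c -> c)) = 1 <-> 2 = 3
~~c <-> (((a -> a) <-> ~c) <-> (b <-> (c -> c))) = 3 <-> 3 = 4
~c = ~3 = 1
~~c = ~1 = 3
~~c <-> a = 3 <-> 1 = 2
~(~~c <-> a) = ~2 = 2
~~(~~c <-> a) = ~2 = 2
(~~c <-> (((a -> a) <-> ~c) <-> (b <-> (c -> c)))) -> ~~(~~c <-> a) = 4 -> 2 = 2
a <-> c = 1 <-> 3 = 2
c -> c = 3 -> 3 = 4
(a <-> c) | (c -> c) = 2 | 4 = 4
~((a <-> c) | (c -> c)) = ~4 = 0
a <-> a = 1 <-> 1 = 4
c -> a = 3 -> 1 = 2
(a <-> a) -> (c -> a) = 4 -> 2 = 2
~((a <-> a) -> (c -> a)) = ~2 = 2
~a = ~1 = 3
~~a = ~3 = 1
~((a <-> a) -> (c -> a)) | ~~a = 2 | 1 = 2
~((a <-> c) | (c -> c)) -> (~((a <-> a) -> (c -> a)) | ~~a) = 0 -> 2 = 4
c -> b = 3 -> 2 = 3
b <-> (c -> b) = 2 <-> 3 = 3
~c = ~3 = 1
c -> ~c = 3 -> 1 = 2
(b <-> (c -> b)) | (c -> ~c) = 3 | 2 = 3
(~((a <-> c) | (c -> c)) -> (~((a <-> a) -> (c -> a)) | ~~a)) <-> ((b <-> (c -> b)) | (c -> ~c)) = 4 <-> 3 = 3
((~~c <-> (((a -> a) <-> ~c) <-> (b <-> (c -> c)))) -> ~~(~~c <-> a)) | ((~((a <-> c) | (c -> c)) -> (~((a <-> a) -> (c -> a)) | ~~a)) <-> ((b <-> (c -> b)) | (c -> ~c))) = 2 | 3 = 3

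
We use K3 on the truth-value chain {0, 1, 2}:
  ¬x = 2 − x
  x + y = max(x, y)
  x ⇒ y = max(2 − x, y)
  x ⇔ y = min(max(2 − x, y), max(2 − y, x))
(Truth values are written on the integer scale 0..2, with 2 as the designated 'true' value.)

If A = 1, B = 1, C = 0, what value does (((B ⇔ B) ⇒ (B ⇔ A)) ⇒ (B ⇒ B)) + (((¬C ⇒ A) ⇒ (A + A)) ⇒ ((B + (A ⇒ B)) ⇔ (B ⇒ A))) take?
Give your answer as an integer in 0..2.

1

B ⇔ B = 1 ⇔ 1 = 1
B ⇔ A = 1 ⇔ 1 = 1
(B ⇔ B) ⇒ (B ⇔ A) = 1 ⇒ 1 = 1
B ⇒ B = 1 ⇒ 1 = 1
((B ⇔ B) ⇒ (B ⇔ A)) ⇒ (B ⇒ B) = 1 ⇒ 1 = 1
¬C = ¬0 = 2
¬C ⇒ A = 2 ⇒ 1 = 1
A + A = 1 + 1 = 1
(¬C ⇒ A) ⇒ (A + A) = 1 ⇒ 1 = 1
A ⇒ B = 1 ⇒ 1 = 1
B + (A ⇒ B) = 1 + 1 = 1
B ⇒ A = 1 ⇒ 1 = 1
(B + (A ⇒ B)) ⇔ (B ⇒ A) = 1 ⇔ 1 = 1
((¬C ⇒ A) ⇒ (A + A)) ⇒ ((B + (A ⇒ B)) ⇔ (B ⇒ A)) = 1 ⇒ 1 = 1
(((B ⇔ B) ⇒ (B ⇔ A)) ⇒ (B ⇒ B)) + (((¬C ⇒ A) ⇒ (A + A)) ⇒ ((B + (A ⇒ B)) ⇔ (B ⇒ A))) = 1 + 1 = 1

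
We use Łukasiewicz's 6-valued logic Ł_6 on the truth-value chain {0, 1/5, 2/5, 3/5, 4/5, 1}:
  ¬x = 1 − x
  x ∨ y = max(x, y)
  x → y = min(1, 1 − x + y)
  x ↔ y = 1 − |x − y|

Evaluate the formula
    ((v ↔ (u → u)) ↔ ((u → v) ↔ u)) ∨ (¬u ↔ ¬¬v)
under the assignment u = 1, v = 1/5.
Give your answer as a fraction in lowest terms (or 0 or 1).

1

u → u = 1 → 1 = 1
v ↔ (u → u) = 1/5 ↔ 1 = 1/5
u → v = 1 → 1/5 = 1/5
(u → v) ↔ u = 1/5 ↔ 1 = 1/5
(v ↔ (u → u)) ↔ ((u → v) ↔ u) = 1/5 ↔ 1/5 = 1
¬u = ¬1 = 0
¬v = ¬1/5 = 4/5
¬¬v = ¬4/5 = 1/5
¬u ↔ ¬¬v = 0 ↔ 1/5 = 4/5
((v ↔ (u → u)) ↔ ((u → v) ↔ u)) ∨ (¬u ↔ ¬¬v) = 1 ∨ 4/5 = 1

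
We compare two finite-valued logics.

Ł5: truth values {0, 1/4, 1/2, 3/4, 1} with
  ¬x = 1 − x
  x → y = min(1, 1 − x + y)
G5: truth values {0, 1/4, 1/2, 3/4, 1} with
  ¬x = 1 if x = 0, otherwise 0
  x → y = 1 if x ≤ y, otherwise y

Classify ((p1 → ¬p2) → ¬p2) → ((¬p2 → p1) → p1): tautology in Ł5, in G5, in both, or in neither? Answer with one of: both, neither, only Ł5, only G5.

only Ł5

In Ł5: every assignment gives 1 — tautology.
In G5: at p1 = 1/4, p2 = 1/4 the value is 1/4 — not a tautology.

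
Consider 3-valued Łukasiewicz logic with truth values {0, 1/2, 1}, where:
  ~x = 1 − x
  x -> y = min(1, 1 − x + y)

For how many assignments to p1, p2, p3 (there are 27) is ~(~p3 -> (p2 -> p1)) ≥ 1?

1

value 1: 1 assignment (counts)
value 1/2: 3 assignments
value 0: 23 assignments
So 1 of the 27 assignments meets the threshold.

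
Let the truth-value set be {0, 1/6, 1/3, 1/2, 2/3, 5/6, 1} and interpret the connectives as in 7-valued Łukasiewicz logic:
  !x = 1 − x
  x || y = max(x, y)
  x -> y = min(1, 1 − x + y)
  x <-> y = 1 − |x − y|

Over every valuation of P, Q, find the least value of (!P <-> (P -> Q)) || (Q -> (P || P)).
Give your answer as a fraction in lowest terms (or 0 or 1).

1/2

Take P = 1/2, Q = 1:
!P = !1/2 = 1/2
P -> Q = 1/2 -> 1 = 1
!P <-> (P -> Q) = 1/2 <-> 1 = 1/2
P || P = 1/2 || 1/2 = 1/2
Q -> (P || P) = 1 -> 1/2 = 1/2
(!P <-> (P -> Q)) || (Q -> (P || P)) = 1/2 || 1/2 = 1/2
No assignment yields a value below 1/2, so this is the minimum.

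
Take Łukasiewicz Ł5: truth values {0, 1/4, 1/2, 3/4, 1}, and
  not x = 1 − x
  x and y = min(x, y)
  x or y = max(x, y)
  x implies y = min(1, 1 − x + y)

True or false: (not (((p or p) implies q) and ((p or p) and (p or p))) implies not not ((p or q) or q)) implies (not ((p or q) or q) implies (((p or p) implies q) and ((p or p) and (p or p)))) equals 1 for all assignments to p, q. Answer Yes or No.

Yes

At p = 0, q = 3/4, for instance:
p or p = 0 or 0 = 0
(p or p) implies q = 0 implies 3/4 = 1
p or p = 0 or 0 = 0
p or p = 0 or 0 = 0
(p or p) and (p or p) = 0 and 0 = 0
((p or p) implies q) and ((p or p) and (p or p)) = 1 and 0 = 0
not (((p or p) implies q) and ((p or p) and (p or p))) = not 0 = 1
p or q = 0 or 3/4 = 3/4
(p or q) or q = 3/4 or 3/4 = 3/4
not ((p or q) or q) = not 3/4 = 1/4
not not ((p or q) or q) = not 1/4 = 3/4
not (((p or p) implies q) and ((p or p) and (p or p))) implies not not ((p or q) or q) = 1 implies 3/4 = 3/4
not ((p or q) or q) implies (((p or p) implies q) and ((p or p) and (p or p))) = 1/4 implies 0 = 3/4
(not (((p or p) implies q) and ((p or p) and (p or p))) implies not not ((p or q) or q)) implies (not ((p or q) or q) implies (((p or p) implies q) and ((p or p) and (p or p)))) = 3/4 implies 3/4 = 1
and checking the remaining 24 assignments likewise gives ≥ 1 in every case.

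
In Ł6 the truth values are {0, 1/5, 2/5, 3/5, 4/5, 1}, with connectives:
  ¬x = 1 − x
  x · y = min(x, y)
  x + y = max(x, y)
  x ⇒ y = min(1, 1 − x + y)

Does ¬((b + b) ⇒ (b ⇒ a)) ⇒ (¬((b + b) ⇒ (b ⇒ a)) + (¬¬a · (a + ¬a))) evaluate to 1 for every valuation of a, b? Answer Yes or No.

At a = 4/5, b = 1/5, for instance:
b + b = 1/5 + 1/5 = 1/5
b ⇒ a = 1/5 ⇒ 4/5 = 1
(b + b) ⇒ (b ⇒ a) = 1/5 ⇒ 1 = 1
¬((b + b) ⇒ (b ⇒ a)) = ¬1 = 0
¬a = ¬4/5 = 1/5
¬¬a = ¬1/5 = 4/5
¬a = ¬4/5 = 1/5
a + ¬a = 4/5 + 1/5 = 4/5
¬¬a · (a + ¬a) = 4/5 · 4/5 = 4/5
¬((b + b) ⇒ (b ⇒ a)) + (¬¬a · (a + ¬a)) = 0 + 4/5 = 4/5
¬((b + b) ⇒ (b ⇒ a)) ⇒ (¬((b + b) ⇒ (b ⇒ a)) + (¬¬a · (a + ¬a))) = 0 ⇒ 4/5 = 1
and checking the remaining 35 assignments likewise gives ≥ 1 in every case.

Yes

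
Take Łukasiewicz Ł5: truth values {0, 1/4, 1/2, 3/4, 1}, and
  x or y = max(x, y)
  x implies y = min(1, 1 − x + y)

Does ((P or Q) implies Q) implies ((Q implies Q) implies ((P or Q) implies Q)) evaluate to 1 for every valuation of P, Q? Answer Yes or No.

At P = 1/4, Q = 1, for instance:
P or Q = 1/4 or 1 = 1
(P or Q) implies Q = 1 implies 1 = 1
Q implies Q = 1 implies 1 = 1
(P or Q) implies Q = 1 implies 1 = 1
(Q implies Q) implies ((P or Q) implies Q) = 1 implies 1 = 1
((P or Q) implies Q) implies ((Q implies Q) implies ((P or Q) implies Q)) = 1 implies 1 = 1
and checking the remaining 24 assignments likewise gives ≥ 1 in every case.

Yes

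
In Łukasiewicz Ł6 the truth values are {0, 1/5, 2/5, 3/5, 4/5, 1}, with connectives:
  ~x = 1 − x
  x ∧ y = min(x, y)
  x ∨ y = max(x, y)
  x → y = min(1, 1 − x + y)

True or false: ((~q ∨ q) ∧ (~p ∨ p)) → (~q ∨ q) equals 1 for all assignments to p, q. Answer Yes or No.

At p = 3/5, q = 2/5, for instance:
~q = ~2/5 = 3/5
~q ∨ q = 3/5 ∨ 2/5 = 3/5
~p = ~3/5 = 2/5
~p ∨ p = 2/5 ∨ 3/5 = 3/5
(~q ∨ q) ∧ (~p ∨ p) = 3/5 ∧ 3/5 = 3/5
((~q ∨ q) ∧ (~p ∨ p)) → (~q ∨ q) = 3/5 → 3/5 = 1
and checking the remaining 35 assignments likewise gives ≥ 1 in every case.

Yes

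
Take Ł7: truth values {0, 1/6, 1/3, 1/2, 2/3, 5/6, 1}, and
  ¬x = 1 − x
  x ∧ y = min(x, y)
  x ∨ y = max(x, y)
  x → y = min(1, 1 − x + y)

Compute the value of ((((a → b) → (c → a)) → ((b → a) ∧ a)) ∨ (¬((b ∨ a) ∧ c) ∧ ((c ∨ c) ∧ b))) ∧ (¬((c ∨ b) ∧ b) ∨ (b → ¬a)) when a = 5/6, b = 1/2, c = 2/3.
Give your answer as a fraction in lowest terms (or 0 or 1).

a → b = 5/6 → 1/2 = 2/3
c → a = 2/3 → 5/6 = 1
(a → b) → (c → a) = 2/3 → 1 = 1
b → a = 1/2 → 5/6 = 1
(b → a) ∧ a = 1 ∧ 5/6 = 5/6
((a → b) → (c → a)) → ((b → a) ∧ a) = 1 → 5/6 = 5/6
b ∨ a = 1/2 ∨ 5/6 = 5/6
(b ∨ a) ∧ c = 5/6 ∧ 2/3 = 2/3
¬((b ∨ a) ∧ c) = ¬2/3 = 1/3
c ∨ c = 2/3 ∨ 2/3 = 2/3
(c ∨ c) ∧ b = 2/3 ∧ 1/2 = 1/2
¬((b ∨ a) ∧ c) ∧ ((c ∨ c) ∧ b) = 1/3 ∧ 1/2 = 1/3
(((a → b) → (c → a)) → ((b → a) ∧ a)) ∨ (¬((b ∨ a) ∧ c) ∧ ((c ∨ c) ∧ b)) = 5/6 ∨ 1/3 = 5/6
c ∨ b = 2/3 ∨ 1/2 = 2/3
(c ∨ b) ∧ b = 2/3 ∧ 1/2 = 1/2
¬((c ∨ b) ∧ b) = ¬1/2 = 1/2
¬a = ¬5/6 = 1/6
b → ¬a = 1/2 → 1/6 = 2/3
¬((c ∨ b) ∧ b) ∨ (b → ¬a) = 1/2 ∨ 2/3 = 2/3
((((a → b) → (c → a)) → ((b → a) ∧ a)) ∨ (¬((b ∨ a) ∧ c) ∧ ((c ∨ c) ∧ b))) ∧ (¬((c ∨ b) ∧ b) ∨ (b → ¬a)) = 5/6 ∧ 2/3 = 2/3

2/3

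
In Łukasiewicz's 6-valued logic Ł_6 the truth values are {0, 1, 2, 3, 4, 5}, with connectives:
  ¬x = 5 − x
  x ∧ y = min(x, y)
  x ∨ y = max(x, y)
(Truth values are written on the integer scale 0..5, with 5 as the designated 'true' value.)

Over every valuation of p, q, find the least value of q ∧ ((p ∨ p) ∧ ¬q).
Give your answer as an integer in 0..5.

Take p = 0, q = 0:
p ∨ p = 0 ∨ 0 = 0
¬q = ¬0 = 5
(p ∨ p) ∧ ¬q = 0 ∧ 5 = 0
q ∧ ((p ∨ p) ∧ ¬q) = 0 ∧ 0 = 0
No assignment yields a value below 0, so this is the minimum.

0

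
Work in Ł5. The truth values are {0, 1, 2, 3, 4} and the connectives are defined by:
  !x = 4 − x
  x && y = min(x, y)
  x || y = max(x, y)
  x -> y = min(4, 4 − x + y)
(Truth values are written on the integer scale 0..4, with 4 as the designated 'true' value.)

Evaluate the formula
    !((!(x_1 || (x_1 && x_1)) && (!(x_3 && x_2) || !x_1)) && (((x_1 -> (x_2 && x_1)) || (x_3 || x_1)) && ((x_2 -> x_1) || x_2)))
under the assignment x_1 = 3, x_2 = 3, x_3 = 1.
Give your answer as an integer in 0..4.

x_1 && x_1 = 3 && 3 = 3
x_1 || (x_1 && x_1) = 3 || 3 = 3
!(x_1 || (x_1 && x_1)) = !3 = 1
x_3 && x_2 = 1 && 3 = 1
!(x_3 && x_2) = !1 = 3
!x_1 = !3 = 1
!(x_3 && x_2) || !x_1 = 3 || 1 = 3
!(x_1 || (x_1 && x_1)) && (!(x_3 && x_2) || !x_1) = 1 && 3 = 1
x_2 && x_1 = 3 && 3 = 3
x_1 -> (x_2 && x_1) = 3 -> 3 = 4
x_3 || x_1 = 1 || 3 = 3
(x_1 -> (x_2 && x_1)) || (x_3 || x_1) = 4 || 3 = 4
x_2 -> x_1 = 3 -> 3 = 4
(x_2 -> x_1) || x_2 = 4 || 3 = 4
((x_1 -> (x_2 && x_1)) || (x_3 || x_1)) && ((x_2 -> x_1) || x_2) = 4 && 4 = 4
(!(x_1 || (x_1 && x_1)) && (!(x_3 && x_2) || !x_1)) && (((x_1 -> (x_2 && x_1)) || (x_3 || x_1)) && ((x_2 -> x_1) || x_2)) = 1 && 4 = 1
!((!(x_1 || (x_1 && x_1)) && (!(x_3 && x_2) || !x_1)) && (((x_1 -> (x_2 && x_1)) || (x_3 || x_1)) && ((x_2 -> x_1) || x_2))) = !1 = 3

3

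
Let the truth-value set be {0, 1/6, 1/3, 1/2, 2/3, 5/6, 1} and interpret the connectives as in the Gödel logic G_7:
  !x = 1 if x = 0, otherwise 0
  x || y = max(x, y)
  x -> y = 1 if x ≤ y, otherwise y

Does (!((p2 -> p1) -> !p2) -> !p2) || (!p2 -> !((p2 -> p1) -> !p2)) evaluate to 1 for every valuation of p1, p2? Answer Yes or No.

At p1 = 1/2, p2 = 5/6, for instance:
p2 -> p1 = 5/6 -> 1/2 = 1/2
!p2 = !5/6 = 0
(p2 -> p1) -> !p2 = 1/2 -> 0 = 0
!((p2 -> p1) -> !p2) = !0 = 1
!p2 = !5/6 = 0
!((p2 -> p1) -> !p2) -> !p2 = 1 -> 0 = 0
!p2 -> !((p2 -> p1) -> !p2) = 0 -> 1 = 1
(!((p2 -> p1) -> !p2) -> !p2) || (!p2 -> !((p2 -> p1) -> !p2)) = 0 || 1 = 1
and checking the remaining 48 assignments likewise gives ≥ 1 in every case.

Yes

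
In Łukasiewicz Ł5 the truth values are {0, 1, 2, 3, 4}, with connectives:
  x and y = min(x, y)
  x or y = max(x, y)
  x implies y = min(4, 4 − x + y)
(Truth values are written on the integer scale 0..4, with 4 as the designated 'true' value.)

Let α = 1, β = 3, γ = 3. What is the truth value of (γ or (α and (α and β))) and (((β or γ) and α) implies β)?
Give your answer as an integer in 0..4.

α and β = 1 and 3 = 1
α and (α and β) = 1 and 1 = 1
γ or (α and (α and β)) = 3 or 1 = 3
β or γ = 3 or 3 = 3
(β or γ) and α = 3 and 1 = 1
((β or γ) and α) implies β = 1 implies 3 = 4
(γ or (α and (α and β))) and (((β or γ) and α) implies β) = 3 and 4 = 3

3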